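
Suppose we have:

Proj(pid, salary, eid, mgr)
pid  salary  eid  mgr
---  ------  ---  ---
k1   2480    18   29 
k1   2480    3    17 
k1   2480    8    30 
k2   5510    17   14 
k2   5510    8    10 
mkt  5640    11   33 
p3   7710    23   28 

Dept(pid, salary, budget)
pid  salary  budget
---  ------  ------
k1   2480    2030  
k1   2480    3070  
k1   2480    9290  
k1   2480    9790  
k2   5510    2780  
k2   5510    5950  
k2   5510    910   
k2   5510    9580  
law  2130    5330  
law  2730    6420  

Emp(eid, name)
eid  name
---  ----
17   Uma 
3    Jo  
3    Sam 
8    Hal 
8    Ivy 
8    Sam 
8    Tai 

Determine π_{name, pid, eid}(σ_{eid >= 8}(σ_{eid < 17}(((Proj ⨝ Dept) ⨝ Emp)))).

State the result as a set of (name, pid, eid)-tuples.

{(Hal, k1, 8), (Hal, k2, 8), (Ivy, k1, 8), (Ivy, k2, 8), (Sam, k1, 8), (Sam, k2, 8), (Tai, k1, 8), (Tai, k2, 8)}

Natural join on pid, salary: {(k1, 2480, 18, 29, 2030), (k1, 2480, 18, 29, 3070), (k1, 2480, 18, 29, 9290), (k1, 2480, 18, 29, 9790), (k1, 2480, 3, 17, 2030), (k1, 2480, 3, 17, 3070), (k1, 2480, 3, 17, 9290), (k1, 2480, 3, 17, 9790), (k1, 2480, 8, 30, 2030), (k1, 2480, 8, 30, 3070), (k1, 2480, 8, 30, 9290), (k1, 2480, 8, 30, 9790), (k2, 5510, 17, 14, 2780), (k2, 5510, 17, 14, 5950), (k2, 5510, 17, 14, 910), (k2, 5510, 17, 14, 9580), (k2, 5510, 8, 10, 2780), (k2, 5510, 8, 10, 5950), (k2, 5510, 8, 10, 910), (k2, 5510, 8, 10, 9580)}
Natural join on eid: {(k1, 2480, 3, 17, 2030, Jo), (k1, 2480, 3, 17, 2030, Sam), (k1, 2480, 3, 17, 3070, Jo), (k1, 2480, 3, 17, 3070, Sam), (k1, 2480, 3, 17, 9290, Jo), (k1, 2480, 3, 17, 9290, Sam), (k1, 2480, 3, 17, 9790, Jo), (k1, 2480, 3, 17, 9790, Sam), (k1, 2480, 8, 30, 2030, Hal), (k1, 2480, 8, 30, 2030, Ivy), (k1, 2480, 8, 30, 2030, Sam), (k1, 2480, 8, 30, 2030, Tai), (k1, 2480, 8, 30, 3070, Hal), (k1, 2480, 8, 30, 3070, Ivy), (k1, 2480, 8, 30, 3070, Sam), (k1, 2480, 8, 30, 3070, Tai), (k1, 2480, 8, 30, 9290, Hal), (k1, 2480, 8, 30, 9290, Ivy), (k1, 2480, 8, 30, 9290, Sam), (k1, 2480, 8, 30, 9290, Tai), (k1, 2480, 8, 30, 9790, Hal), (k1, 2480, 8, 30, 9790, Ivy), (k1, 2480, 8, 30, 9790, Sam), (k1, 2480, 8, 30, 9790, Tai), (k2, 5510, 17, 14, 2780, Uma), (k2, 5510, 17, 14, 5950, Uma), (k2, 5510, 17, 14, 910, Uma), (k2, 5510, 17, 14, 9580, Uma), (k2, 5510, 8, 10, 2780, Hal), (k2, 5510, 8, 10, 2780, Ivy), (k2, 5510, 8, 10, 2780, Sam), (k2, 5510, 8, 10, 2780, Tai), (k2, 5510, 8, 10, 5950, Hal), (k2, 5510, 8, 10, 5950, Ivy), (k2, 5510, 8, 10, 5950, Sam), (k2, 5510, 8, 10, 5950, Tai), (k2, 5510, 8, 10, 910, Hal), (k2, 5510, 8, 10, 910, Ivy), (k2, 5510, 8, 10, 910, Sam), (k2, 5510, 8, 10, 910, Tai), (k2, 5510, 8, 10, 9580, Hal), (k2, 5510, 8, 10, 9580, Ivy), (k2, 5510, 8, 10, 9580, Sam), (k2, 5510, 8, 10, 9580, Tai)}
σ[eid < 17]: keep tuples satisfying eid < 17 → {(k1, 2480, 3, 17, 2030, Jo), (k1, 2480, 3, 17, 2030, Sam), (k1, 2480, 3, 17, 3070, Jo), (k1, 2480, 3, 17, 3070, Sam), (k1, 2480, 3, 17, 9290, Jo), (k1, 2480, 3, 17, 9290, Sam), (k1, 2480, 3, 17, 9790, Jo), (k1, 2480, 3, 17, 9790, Sam), (k1, 2480, 8, 30, 2030, Hal), (k1, 2480, 8, 30, 2030, Ivy), (k1, 2480, 8, 30, 2030, Sam), (k1, 2480, 8, 30, 2030, Tai), (k1, 2480, 8, 30, 3070, Hal), (k1, 2480, 8, 30, 3070, Ivy), (k1, 2480, 8, 30, 3070, Sam), (k1, 2480, 8, 30, 3070, Tai), (k1, 2480, 8, 30, 9290, Hal), (k1, 2480, 8, 30, 9290, Ivy), (k1, 2480, 8, 30, 9290, Sam), (k1, 2480, 8, 30, 9290, Tai), (k1, 2480, 8, 30, 9790, Hal), (k1, 2480, 8, 30, 9790, Ivy), (k1, 2480, 8, 30, 9790, Sam), (k1, 2480, 8, 30, 9790, Tai), (k2, 5510, 8, 10, 2780, Hal), (k2, 5510, 8, 10, 2780, Ivy), (k2, 5510, 8, 10, 2780, Sam), (k2, 5510, 8, 10, 2780, Tai), (k2, 5510, 8, 10, 5950, Hal), (k2, 5510, 8, 10, 5950, Ivy), (k2, 5510, 8, 10, 5950, Sam), (k2, 5510, 8, 10, 5950, Tai), (k2, 5510, 8, 10, 910, Hal), (k2, 5510, 8, 10, 910, Ivy), (k2, 5510, 8, 10, 910, Sam), (k2, 5510, 8, 10, 910, Tai), (k2, 5510, 8, 10, 9580, Hal), (k2, 5510, 8, 10, 9580, Ivy), (k2, 5510, 8, 10, 9580, Sam), (k2, 5510, 8, 10, 9580, Tai)}
σ[eid >= 8]: keep tuples satisfying eid >= 8 → {(k1, 2480, 8, 30, 2030, Hal), (k1, 2480, 8, 30, 2030, Ivy), (k1, 2480, 8, 30, 2030, Sam), (k1, 2480, 8, 30, 2030, Tai), (k1, 2480, 8, 30, 3070, Hal), (k1, 2480, 8, 30, 3070, Ivy), (k1, 2480, 8, 30, 3070, Sam), (k1, 2480, 8, 30, 3070, Tai), (k1, 2480, 8, 30, 9290, Hal), (k1, 2480, 8, 30, 9290, Ivy), (k1, 2480, 8, 30, 9290, Sam), (k1, 2480, 8, 30, 9290, Tai), (k1, 2480, 8, 30, 9790, Hal), (k1, 2480, 8, 30, 9790, Ivy), (k1, 2480, 8, 30, 9790, Sam), (k1, 2480, 8, 30, 9790, Tai), (k2, 5510, 8, 10, 2780, Hal), (k2, 5510, 8, 10, 2780, Ivy), (k2, 5510, 8, 10, 2780, Sam), (k2, 5510, 8, 10, 2780, Tai), (k2, 5510, 8, 10, 5950, Hal), (k2, 5510, 8, 10, 5950, Ivy), (k2, 5510, 8, 10, 5950, Sam), (k2, 5510, 8, 10, 5950, Tai), (k2, 5510, 8, 10, 910, Hal), (k2, 5510, 8, 10, 910, Ivy), (k2, 5510, 8, 10, 910, Sam), (k2, 5510, 8, 10, 910, Tai), (k2, 5510, 8, 10, 9580, Hal), (k2, 5510, 8, 10, 9580, Ivy), (k2, 5510, 8, 10, 9580, Sam), (k2, 5510, 8, 10, 9580, Tai)}
π_{name, pid, eid} gives {(Hal, k1, 8), (Hal, k2, 8), (Ivy, k1, 8), (Ivy, k2, 8), (Sam, k1, 8), (Sam, k2, 8), (Tai, k1, 8), (Tai, k2, 8)} (24 duplicate(s) eliminated).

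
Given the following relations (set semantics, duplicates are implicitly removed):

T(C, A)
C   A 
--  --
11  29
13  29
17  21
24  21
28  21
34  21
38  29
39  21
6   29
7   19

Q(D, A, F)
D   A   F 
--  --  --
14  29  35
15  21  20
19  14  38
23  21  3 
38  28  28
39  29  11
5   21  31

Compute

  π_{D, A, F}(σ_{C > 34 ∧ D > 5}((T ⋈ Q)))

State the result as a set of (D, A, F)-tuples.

{(14, 29, 35), (15, 21, 20), (23, 21, 3), (39, 29, 11)}

T ⋈ Q (natural join on A): {(11, 29, 14, 35), (11, 29, 39, 11), (13, 29, 14, 35), (13, 29, 39, 11), (17, 21, 15, 20), (17, 21, 23, 3), (17, 21, 5, 31), (24, 21, 15, 20), (24, 21, 23, 3), (24, 21, 5, 31), (28, 21, 15, 20), (28, 21, 23, 3), (28, 21, 5, 31), (34, 21, 15, 20), (34, 21, 23, 3), (34, 21, 5, 31), (38, 29, 14, 35), (38, 29, 39, 11), (39, 21, 15, 20), (39, 21, 23, 3), (39, 21, 5, 31), (6, 29, 14, 35), (6, 29, 39, 11)}
σ[C > 34 ∧ D > 5]: keep tuples satisfying C > 34 ∧ D > 5 → {(38, 29, 14, 35), (38, 29, 39, 11), (39, 21, 15, 20), (39, 21, 23, 3)}
π[D, A, F]: project onto (D, A, F) → {(14, 29, 35), (15, 21, 20), (23, 21, 3), (39, 29, 11)}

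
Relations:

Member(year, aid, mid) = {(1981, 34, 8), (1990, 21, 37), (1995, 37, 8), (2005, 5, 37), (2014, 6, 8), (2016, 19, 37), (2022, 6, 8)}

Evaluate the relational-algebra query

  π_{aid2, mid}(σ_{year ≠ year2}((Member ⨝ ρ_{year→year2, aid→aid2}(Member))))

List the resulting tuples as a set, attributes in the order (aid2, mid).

ρ[year→year2, aid→aid2]: schema becomes (year2, aid2, mid); tuples unchanged.
Joining Member and ρ_{year→year2, aid→aid2}(Member) on mid yields {(1981, 34, 8, 1981, 34), (1981, 34, 8, 1995, 37), (1981, 34, 8, 2014, 6), (1981, 34, 8, 2022, 6), (1990, 21, 37, 1990, 21), (1990, 21, 37, 2005, 5), (1990, 21, 37, 2016, 19), (1995, 37, 8, 1981, 34), (1995, 37, 8, 1995, 37), (1995, 37, 8, 2014, 6), (1995, 37, 8, 2022, 6), (2005, 5, 37, 1990, 21), (2005, 5, 37, 2005, 5), (2005, 5, 37, 2016, 19), (2014, 6, 8, 1981, 34), (2014, 6, 8, 1995, 37), (2014, 6, 8, 2014, 6), (2014, 6, 8, 2022, 6), (2016, 19, 37, 1990, 21), (2016, 19, 37, 2005, 5), (2016, 19, 37, 2016, 19), (2022, 6, 8, 1981, 34), (2022, 6, 8, 1995, 37), (2022, 6, 8, 2014, 6), (2022, 6, 8, 2022, 6)}.
Filtering on year ≠ year2 leaves {(1981, 34, 8, 1995, 37), (1981, 34, 8, 2014, 6), (1981, 34, 8, 2022, 6), (1990, 21, 37, 2005, 5), (1990, 21, 37, 2016, 19), (1995, 37, 8, 1981, 34), (1995, 37, 8, 2014, 6), (1995, 37, 8, 2022, 6), (2005, 5, 37, 1990, 21), (2005, 5, 37, 2016, 19), (2014, 6, 8, 1981, 34), (2014, 6, 8, 1995, 37), (2014, 6, 8, 2022, 6), (2016, 19, 37, 1990, 21), (2016, 19, 37, 2005, 5), (2022, 6, 8, 1981, 34), (2022, 6, 8, 1995, 37), (2022, 6, 8, 2014, 6)}.
Projecting to aid2, mid (12 duplicate(s) eliminated): {(19, 37), (21, 37), (34, 8), (37, 8), (5, 37), (6, 8)}

{(19, 37), (21, 37), (34, 8), (37, 8), (5, 37), (6, 8)}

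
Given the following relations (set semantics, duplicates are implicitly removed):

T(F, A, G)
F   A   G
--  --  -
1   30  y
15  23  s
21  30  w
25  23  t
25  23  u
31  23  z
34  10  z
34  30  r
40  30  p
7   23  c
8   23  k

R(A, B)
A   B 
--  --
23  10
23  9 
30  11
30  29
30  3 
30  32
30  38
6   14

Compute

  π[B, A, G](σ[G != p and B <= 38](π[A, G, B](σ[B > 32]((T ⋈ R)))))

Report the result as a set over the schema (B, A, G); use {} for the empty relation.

{(38, 30, r), (38, 30, w), (38, 30, y)}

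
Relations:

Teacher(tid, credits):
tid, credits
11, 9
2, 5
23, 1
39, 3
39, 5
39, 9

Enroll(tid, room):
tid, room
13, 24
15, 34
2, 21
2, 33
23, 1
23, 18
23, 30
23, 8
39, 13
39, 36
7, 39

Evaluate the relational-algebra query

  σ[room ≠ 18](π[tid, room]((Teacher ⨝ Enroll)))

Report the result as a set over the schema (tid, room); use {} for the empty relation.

{(2, 21), (2, 33), (23, 1), (23, 30), (23, 8), (39, 13), (39, 36)}

Natural join on tid: {(2, 5, 21), (2, 5, 33), (23, 1, 1), (23, 1, 18), (23, 1, 30), (23, 1, 8), (39, 3, 13), (39, 3, 36), (39, 5, 13), (39, 5, 36), (39, 9, 13), (39, 9, 36)}
π_{tid, room} gives {(2, 21), (2, 33), (23, 1), (23, 18), (23, 30), (23, 8), (39, 13), (39, 36)} (4 duplicate(s) eliminated).
Selection room ≠ 18: {(2, 21), (2, 33), (23, 1), (23, 30), (23, 8), (39, 13), (39, 36)}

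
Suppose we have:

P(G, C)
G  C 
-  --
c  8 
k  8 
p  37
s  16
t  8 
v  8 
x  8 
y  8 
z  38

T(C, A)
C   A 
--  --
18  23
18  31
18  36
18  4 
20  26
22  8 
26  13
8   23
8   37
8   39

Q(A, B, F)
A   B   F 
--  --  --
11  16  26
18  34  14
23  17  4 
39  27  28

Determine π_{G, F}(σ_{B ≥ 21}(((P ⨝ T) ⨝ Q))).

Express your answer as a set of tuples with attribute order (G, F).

Natural join on C: {(c, 8, 23), (c, 8, 37), (c, 8, 39), (k, 8, 23), (k, 8, 37), (k, 8, 39), (t, 8, 23), (t, 8, 37), (t, 8, 39), (v, 8, 23), (v, 8, 37), (v, 8, 39), (x, 8, 23), (x, 8, 37), (x, 8, 39), (y, 8, 23), (y, 8, 37), (y, 8, 39)}
Natural join on A: {(c, 8, 23, 17, 4), (c, 8, 39, 27, 28), (k, 8, 23, 17, 4), (k, 8, 39, 27, 28), (t, 8, 23, 17, 4), (t, 8, 39, 27, 28), (v, 8, 23, 17, 4), (v, 8, 39, 27, 28), (x, 8, 23, 17, 4), (x, 8, 39, 27, 28), (y, 8, 23, 17, 4), (y, 8, 39, 27, 28)}
Apply σ_{B ≥ 21}; surviving tuples: {(c, 8, 39, 27, 28), (k, 8, 39, 27, 28), (t, 8, 39, 27, 28), (v, 8, 39, 27, 28), (x, 8, 39, 27, 28), (y, 8, 39, 27, 28)}
π_{G, F} gives {(c, 28), (k, 28), (t, 28), (v, 28), (x, 28), (y, 28)}.

{(c, 28), (k, 28), (t, 28), (v, 28), (x, 28), (y, 28)}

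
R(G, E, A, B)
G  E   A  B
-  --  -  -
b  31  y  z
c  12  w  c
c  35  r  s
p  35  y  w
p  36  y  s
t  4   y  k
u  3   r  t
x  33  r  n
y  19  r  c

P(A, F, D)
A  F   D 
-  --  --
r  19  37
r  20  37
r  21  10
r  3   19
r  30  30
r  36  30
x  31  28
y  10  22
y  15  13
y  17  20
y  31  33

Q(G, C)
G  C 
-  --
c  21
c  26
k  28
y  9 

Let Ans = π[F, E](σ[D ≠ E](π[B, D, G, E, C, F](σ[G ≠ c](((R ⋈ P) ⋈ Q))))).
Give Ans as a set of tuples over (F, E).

{(19, 19), (20, 19), (21, 19), (30, 19), (36, 19)}

Natural join on A: {(b, 31, y, z, 10, 22), (b, 31, y, z, 15, 13), (b, 31, y, z, 17, 20), (b, 31, y, z, 31, 33), (c, 35, r, s, 19, 37), (c, 35, r, s, 20, 37), (c, 35, r, s, 21, 10), (c, 35, r, s, 3, 19), (c, 35, r, s, 30, 30), (c, 35, r, s, 36, 30), (p, 35, y, w, 10, 22), (p, 35, y, w, 15, 13), (p, 35, y, w, 17, 20), (p, 35, y, w, 31, 33), (p, 36, y, s, 10, 22), (p, 36, y, s, 15, 13), (p, 36, y, s, 17, 20), (p, 36, y, s, 31, 33), (t, 4, y, k, 10, 22), (t, 4, y, k, 15, 13), (t, 4, y, k, 17, 20), (t, 4, y, k, 31, 33), (u, 3, r, t, 19, 37), (u, 3, r, t, 20, 37), (u, 3, r, t, 21, 10), (u, 3, r, t, 3, 19), (u, 3, r, t, 30, 30), (u, 3, r, t, 36, 30), (x, 33, r, n, 19, 37), (x, 33, r, n, 20, 37), (x, 33, r, n, 21, 10), (x, 33, r, n, 3, 19), (x, 33, r, n, 30, 30), (x, 33, r, n, 36, 30), (y, 19, r, c, 19, 37), (y, 19, r, c, 20, 37), (y, 19, r, c, 21, 10), (y, 19, r, c, 3, 19), (y, 19, r, c, 30, 30), (y, 19, r, c, 36, 30)}
Natural join on G: {(c, 35, r, s, 19, 37, 21), (c, 35, r, s, 19, 37, 26), (c, 35, r, s, 20, 37, 21), (c, 35, r, s, 20, 37, 26), (c, 35, r, s, 21, 10, 21), (c, 35, r, s, 21, 10, 26), (c, 35, r, s, 3, 19, 21), (c, 35, r, s, 3, 19, 26), (c, 35, r, s, 30, 30, 21), (c, 35, r, s, 30, 30, 26), (c, 35, r, s, 36, 30, 21), (c, 35, r, s, 36, 30, 26), (y, 19, r, c, 19, 37, 9), (y, 19, r, c, 20, 37, 9), (y, 19, r, c, 21, 10, 9), (y, 19, r, c, 3, 19, 9), (y, 19, r, c, 30, 30, 9), (y, 19, r, c, 36, 30, 9)}
Selection G ≠ c: {(y, 19, r, c, 19, 37, 9), (y, 19, r, c, 20, 37, 9), (y, 19, r, c, 21, 10, 9), (y, 19, r, c, 3, 19, 9), (y, 19, r, c, 30, 30, 9), (y, 19, r, c, 36, 30, 9)}
Keep only column(s) B, D, G, E, C, F: {(c, 10, y, 19, 9, 21), (c, 19, y, 19, 9, 3), (c, 30, y, 19, 9, 30), (c, 30, y, 19, 9, 36), (c, 37, y, 19, 9, 19), (c, 37, y, 19, 9, 20)}
Selection D ≠ E: {(c, 10, y, 19, 9, 21), (c, 30, y, 19, 9, 30), (c, 30, y, 19, 9, 36), (c, 37, y, 19, 9, 19), (c, 37, y, 19, 9, 20)}
Keep only column(s) F, E: {(19, 19), (20, 19), (21, 19), (30, 19), (36, 19)}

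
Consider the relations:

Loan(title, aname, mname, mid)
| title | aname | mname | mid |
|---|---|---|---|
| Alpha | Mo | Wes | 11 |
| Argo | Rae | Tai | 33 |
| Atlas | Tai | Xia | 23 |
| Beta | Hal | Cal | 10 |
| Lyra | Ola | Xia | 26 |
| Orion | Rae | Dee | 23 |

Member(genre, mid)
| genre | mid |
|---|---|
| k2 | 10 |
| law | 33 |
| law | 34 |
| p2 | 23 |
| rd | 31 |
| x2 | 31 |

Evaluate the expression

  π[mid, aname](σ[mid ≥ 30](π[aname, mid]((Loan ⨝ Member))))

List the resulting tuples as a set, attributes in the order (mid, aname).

Joining Loan and Member on mid yields {(Argo, Rae, Tai, 33, law), (Atlas, Tai, Xia, 23, p2), (Beta, Hal, Cal, 10, k2), (Orion, Rae, Dee, 23, p2)}.
Keep only column(s) aname, mid: {(Hal, 10), (Rae, 23), (Rae, 33), (Tai, 23)}
Filtering on mid ≥ 30 leaves {(Rae, 33)}.
Keep only column(s) mid, aname: {(33, Rae)}

{(33, Rae)}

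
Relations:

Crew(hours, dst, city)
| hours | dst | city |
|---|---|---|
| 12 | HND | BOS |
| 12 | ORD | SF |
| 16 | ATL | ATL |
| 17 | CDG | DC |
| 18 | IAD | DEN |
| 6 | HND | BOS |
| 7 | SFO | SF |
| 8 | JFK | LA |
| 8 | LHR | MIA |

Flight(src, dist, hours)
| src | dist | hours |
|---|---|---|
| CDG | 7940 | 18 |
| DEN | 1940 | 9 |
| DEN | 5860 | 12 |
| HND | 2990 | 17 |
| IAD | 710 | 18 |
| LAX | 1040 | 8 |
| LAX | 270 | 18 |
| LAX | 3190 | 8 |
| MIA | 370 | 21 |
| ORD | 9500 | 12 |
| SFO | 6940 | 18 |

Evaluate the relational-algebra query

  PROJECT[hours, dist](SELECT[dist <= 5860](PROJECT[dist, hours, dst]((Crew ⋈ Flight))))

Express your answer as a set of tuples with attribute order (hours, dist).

{(12, 5860), (17, 2990), (18, 270), (18, 710), (8, 1040), (8, 3190)}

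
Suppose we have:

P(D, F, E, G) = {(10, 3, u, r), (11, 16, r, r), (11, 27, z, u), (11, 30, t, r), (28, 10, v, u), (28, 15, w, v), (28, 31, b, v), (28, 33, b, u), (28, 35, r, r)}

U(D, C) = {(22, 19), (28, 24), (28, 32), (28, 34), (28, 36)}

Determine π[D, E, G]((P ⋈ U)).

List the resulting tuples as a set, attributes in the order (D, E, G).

{(28, b, u), (28, b, v), (28, r, r), (28, v, u), (28, w, v)}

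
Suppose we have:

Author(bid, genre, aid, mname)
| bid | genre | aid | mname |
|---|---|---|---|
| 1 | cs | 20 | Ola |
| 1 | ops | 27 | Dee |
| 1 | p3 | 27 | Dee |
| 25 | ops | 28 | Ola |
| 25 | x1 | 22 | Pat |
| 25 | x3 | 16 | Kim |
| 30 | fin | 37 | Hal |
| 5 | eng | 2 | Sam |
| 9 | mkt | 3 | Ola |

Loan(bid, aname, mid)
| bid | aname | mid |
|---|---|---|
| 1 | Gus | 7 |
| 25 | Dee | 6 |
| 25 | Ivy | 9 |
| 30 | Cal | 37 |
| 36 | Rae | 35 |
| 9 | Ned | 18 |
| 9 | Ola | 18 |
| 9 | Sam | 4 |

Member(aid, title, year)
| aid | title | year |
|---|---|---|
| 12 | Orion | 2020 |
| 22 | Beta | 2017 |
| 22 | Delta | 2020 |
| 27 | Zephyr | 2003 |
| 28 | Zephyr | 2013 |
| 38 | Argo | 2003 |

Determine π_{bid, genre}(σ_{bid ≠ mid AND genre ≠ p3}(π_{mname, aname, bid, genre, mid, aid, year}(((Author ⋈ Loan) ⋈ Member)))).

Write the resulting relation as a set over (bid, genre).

Natural join on bid: {(1, cs, 20, Ola, Gus, 7), (1, ops, 27, Dee, Gus, 7), (1, p3, 27, Dee, Gus, 7), (25, ops, 28, Ola, Dee, 6), (25, ops, 28, Ola, Ivy, 9), (25, x1, 22, Pat, Dee, 6), (25, x1, 22, Pat, Ivy, 9), (25, x3, 16, Kim, Dee, 6), (25, x3, 16, Kim, Ivy, 9), (30, fin, 37, Hal, Cal, 37), (9, mkt, 3, Ola, Ned, 18), (9, mkt, 3, Ola, Ola, 18), (9, mkt, 3, Ola, Sam, 4)}
Natural join on aid: {(1, ops, 27, Dee, Gus, 7, Zephyr, 2003), (1, p3, 27, Dee, Gus, 7, Zephyr, 2003), (25, ops, 28, Ola, Dee, 6, Zephyr, 2013), (25, ops, 28, Ola, Ivy, 9, Zephyr, 2013), (25, x1, 22, Pat, Dee, 6, Beta, 2017), (25, x1, 22, Pat, Dee, 6, Delta, 2020), (25, x1, 22, Pat, Ivy, 9, Beta, 2017), (25, x1, 22, Pat, Ivy, 9, Delta, 2020)}
π_{mname, aname, bid, genre, mid, aid, year} gives {(Dee, Gus, 1, ops, 7, 27, 2003), (Dee, Gus, 1, p3, 7, 27, 2003), (Ola, Dee, 25, ops, 6, 28, 2013), (Ola, Ivy, 25, ops, 9, 28, 2013), (Pat, Dee, 25, x1, 6, 22, 2017), (Pat, Dee, 25, x1, 6, 22, 2020), (Pat, Ivy, 25, x1, 9, 22, 2017), (Pat, Ivy, 25, x1, 9, 22, 2020)}.
Apply σ_{bid ≠ mid AND genre ≠ p3}; surviving tuples: {(Dee, Gus, 1, ops, 7, 27, 2003), (Ola, Dee, 25, ops, 6, 28, 2013), (Ola, Ivy, 25, ops, 9, 28, 2013), (Pat, Dee, 25, x1, 6, 22, 2017), (Pat, Dee, 25, x1, 6, 22, 2020), (Pat, Ivy, 25, x1, 9, 22, 2017), (Pat, Ivy, 25, x1, 9, 22, 2020)}
π_{bid, genre} gives {(1, ops), (25, ops), (25, x1)} (4 duplicate(s) eliminated).

{(1, ops), (25, ops), (25, x1)}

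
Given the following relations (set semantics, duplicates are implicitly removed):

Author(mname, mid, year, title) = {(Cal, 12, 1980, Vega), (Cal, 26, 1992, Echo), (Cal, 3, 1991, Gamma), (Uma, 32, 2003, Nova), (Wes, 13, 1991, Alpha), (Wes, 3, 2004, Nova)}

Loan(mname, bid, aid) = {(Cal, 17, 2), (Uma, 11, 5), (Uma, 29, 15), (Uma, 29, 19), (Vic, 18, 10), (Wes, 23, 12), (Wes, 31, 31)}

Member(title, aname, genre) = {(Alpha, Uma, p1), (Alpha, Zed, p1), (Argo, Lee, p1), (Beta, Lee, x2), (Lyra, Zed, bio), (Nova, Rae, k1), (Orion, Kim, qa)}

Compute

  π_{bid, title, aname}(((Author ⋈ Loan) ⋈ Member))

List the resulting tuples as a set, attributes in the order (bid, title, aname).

Joining Author and Loan on mname yields {(Cal, 12, 1980, Vega, 17, 2), (Cal, 26, 1992, Echo, 17, 2), (Cal, 3, 1991, Gamma, 17, 2), (Uma, 32, 2003, Nova, 11, 5), (Uma, 32, 2003, Nova, 29, 15), (Uma, 32, 2003, Nova, 29, 19), (Wes, 13, 1991, Alpha, 23, 12), (Wes, 13, 1991, Alpha, 31, 31), (Wes, 3, 2004, Nova, 23, 12), (Wes, 3, 2004, Nova, 31, 31)}.
Joining (Author ⋈ Loan) and Member on title yields {(Uma, 32, 2003, Nova, 11, 5, Rae, k1), (Uma, 32, 2003, Nova, 29, 15, Rae, k1), (Uma, 32, 2003, Nova, 29, 19, Rae, k1), (Wes, 13, 1991, Alpha, 23, 12, Uma, p1), (Wes, 13, 1991, Alpha, 23, 12, Zed, p1), (Wes, 13, 1991, Alpha, 31, 31, Uma, p1), (Wes, 13, 1991, Alpha, 31, 31, Zed, p1), (Wes, 3, 2004, Nova, 23, 12, Rae, k1), (Wes, 3, 2004, Nova, 31, 31, Rae, k1)}.
π_{bid, title, aname} gives {(11, Nova, Rae), (23, Alpha, Uma), (23, Alpha, Zed), (23, Nova, Rae), (29, Nova, Rae), (31, Alpha, Uma), (31, Alpha, Zed), (31, Nova, Rae)} (1 duplicate(s) eliminated).

{(11, Nova, Rae), (23, Alpha, Uma), (23, Alpha, Zed), (23, Nova, Rae), (29, Nova, Rae), (31, Alpha, Uma), (31, Alpha, Zed), (31, Nova, Rae)}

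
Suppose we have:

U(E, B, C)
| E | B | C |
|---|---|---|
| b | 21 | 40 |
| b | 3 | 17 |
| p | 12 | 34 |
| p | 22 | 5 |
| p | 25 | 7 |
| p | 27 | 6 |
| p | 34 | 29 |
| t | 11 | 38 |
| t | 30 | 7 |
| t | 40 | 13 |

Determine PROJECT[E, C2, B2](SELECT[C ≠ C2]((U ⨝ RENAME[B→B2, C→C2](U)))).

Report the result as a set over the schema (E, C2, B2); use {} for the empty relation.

{(b, 17, 3), (b, 40, 21), (p, 29, 34), (p, 34, 12), (p, 5, 22), (p, 6, 27), (p, 7, 25), (t, 13, 40), (t, 38, 11), (t, 7, 30)}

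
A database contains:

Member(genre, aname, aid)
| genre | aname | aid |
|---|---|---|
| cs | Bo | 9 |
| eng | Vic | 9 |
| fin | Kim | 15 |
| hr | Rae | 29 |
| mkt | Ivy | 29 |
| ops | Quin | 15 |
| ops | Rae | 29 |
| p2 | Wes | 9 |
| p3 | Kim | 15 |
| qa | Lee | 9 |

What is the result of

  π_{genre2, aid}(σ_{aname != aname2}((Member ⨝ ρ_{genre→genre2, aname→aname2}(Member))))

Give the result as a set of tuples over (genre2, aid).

{(cs, 9), (eng, 9), (fin, 15), (hr, 29), (mkt, 29), (ops, 15), (ops, 29), (p2, 9), (p3, 15), (qa, 9)}

ρ[genre→genre2, aname→aname2]: schema becomes (genre2, aname2, aid); tuples unchanged.
Natural join on aid: {(cs, Bo, 9, cs, Bo), (cs, Bo, 9, eng, Vic), (cs, Bo, 9, p2, Wes), (cs, Bo, 9, qa, Lee), (eng, Vic, 9, cs, Bo), (eng, Vic, 9, eng, Vic), (eng, Vic, 9, p2, Wes), (eng, Vic, 9, qa, Lee), (fin, Kim, 15, fin, Kim), (fin, Kim, 15, ops, Quin), (fin, Kim, 15, p3, Kim), (hr, Rae, 29, hr, Rae), (hr, Rae, 29, mkt, Ivy), (hr, Rae, 29, ops, Rae), (mkt, Ivy, 29, hr, Rae), (mkt, Ivy, 29, mkt, Ivy), (mkt, Ivy, 29, ops, Rae), (ops, Quin, 15, fin, Kim), (ops, Quin, 15, ops, Quin), (ops, Quin, 15, p3, Kim), (ops, Rae, 29, hr, Rae), (ops, Rae, 29, mkt, Ivy), (ops, Rae, 29, ops, Rae), (p2, Wes, 9, cs, Bo), (p2, Wes, 9, eng, Vic), (p2, Wes, 9, p2, Wes), (p2, Wes, 9, qa, Lee), (p3, Kim, 15, fin, Kim), (p3, Kim, 15, ops, Quin), (p3, Kim, 15, p3, Kim), (qa, Lee, 9, cs, Bo), (qa, Lee, 9, eng, Vic), (qa, Lee, 9, p2, Wes), (qa, Lee, 9, qa, Lee)}
Filtering on aname != aname2 leaves {(cs, Bo, 9, eng, Vic), (cs, Bo, 9, p2, Wes), (cs, Bo, 9, qa, Lee), (eng, Vic, 9, cs, Bo), (eng, Vic, 9, p2, Wes), (eng, Vic, 9, qa, Lee), (fin, Kim, 15, ops, Quin), (hr, Rae, 29, mkt, Ivy), (mkt, Ivy, 29, hr, Rae), (mkt, Ivy, 29, ops, Rae), (ops, Quin, 15, fin, Kim), (ops, Quin, 15, p3, Kim), (ops, Rae, 29, mkt, Ivy), (p2, Wes, 9, cs, Bo), (p2, Wes, 9, eng, Vic), (p2, Wes, 9, qa, Lee), (p3, Kim, 15, ops, Quin), (qa, Lee, 9, cs, Bo), (qa, Lee, 9, eng, Vic), (qa, Lee, 9, p2, Wes)}.
π[genre2, aid]: project onto (genre2, aid) (10 duplicate(s) eliminated) → {(cs, 9), (eng, 9), (fin, 15), (hr, 29), (mkt, 29), (ops, 15), (ops, 29), (p2, 9), (p3, 15), (qa, 9)}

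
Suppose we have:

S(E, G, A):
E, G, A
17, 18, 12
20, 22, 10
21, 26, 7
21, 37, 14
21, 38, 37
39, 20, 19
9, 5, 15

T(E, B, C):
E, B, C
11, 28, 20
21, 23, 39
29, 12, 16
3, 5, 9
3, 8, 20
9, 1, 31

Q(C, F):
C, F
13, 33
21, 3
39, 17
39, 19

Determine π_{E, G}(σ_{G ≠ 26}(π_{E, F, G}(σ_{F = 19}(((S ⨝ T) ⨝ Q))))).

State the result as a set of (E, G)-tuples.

{(21, 37), (21, 38)}

Natural join on E: {(21, 26, 7, 23, 39), (21, 37, 14, 23, 39), (21, 38, 37, 23, 39), (9, 5, 15, 1, 31)}
Natural join on C: {(21, 26, 7, 23, 39, 17), (21, 26, 7, 23, 39, 19), (21, 37, 14, 23, 39, 17), (21, 37, 14, 23, 39, 19), (21, 38, 37, 23, 39, 17), (21, 38, 37, 23, 39, 19)}
σ[F = 19]: keep tuples satisfying F = 19 → {(21, 26, 7, 23, 39, 19), (21, 37, 14, 23, 39, 19), (21, 38, 37, 23, 39, 19)}
π_{E, F, G} gives {(21, 19, 26), (21, 19, 37), (21, 19, 38)}.
σ[G ≠ 26]: keep tuples satisfying G ≠ 26 → {(21, 19, 37), (21, 19, 38)}
π_{E, G} gives {(21, 37), (21, 38)}.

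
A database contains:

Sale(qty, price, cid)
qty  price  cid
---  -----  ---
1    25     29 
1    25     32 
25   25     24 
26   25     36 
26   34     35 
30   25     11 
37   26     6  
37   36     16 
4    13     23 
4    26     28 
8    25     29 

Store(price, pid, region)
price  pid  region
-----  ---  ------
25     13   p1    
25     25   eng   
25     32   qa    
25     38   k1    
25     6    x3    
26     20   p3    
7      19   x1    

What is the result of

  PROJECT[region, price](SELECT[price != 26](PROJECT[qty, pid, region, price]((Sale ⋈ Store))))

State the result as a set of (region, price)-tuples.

{(eng, 25), (k1, 25), (p1, 25), (qa, 25), (x3, 25)}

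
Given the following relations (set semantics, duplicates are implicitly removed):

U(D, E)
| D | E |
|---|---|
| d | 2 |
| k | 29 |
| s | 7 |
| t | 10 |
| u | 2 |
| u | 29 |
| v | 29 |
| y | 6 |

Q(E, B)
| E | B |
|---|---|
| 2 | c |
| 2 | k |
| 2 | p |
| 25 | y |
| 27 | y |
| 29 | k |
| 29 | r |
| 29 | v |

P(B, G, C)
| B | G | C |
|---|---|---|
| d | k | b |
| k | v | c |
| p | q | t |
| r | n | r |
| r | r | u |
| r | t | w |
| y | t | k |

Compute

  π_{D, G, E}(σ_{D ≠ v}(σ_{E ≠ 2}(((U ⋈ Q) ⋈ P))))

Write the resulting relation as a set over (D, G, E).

{(k, n, 29), (k, r, 29), (k, t, 29), (k, v, 29), (u, n, 29), (u, r, 29), (u, t, 29), (u, v, 29)}

Natural join on E: {(d, 2, c), (d, 2, k), (d, 2, p), (k, 29, k), (k, 29, r), (k, 29, v), (u, 2, c), (u, 2, k), (u, 2, p), (u, 29, k), (u, 29, r), (u, 29, v), (v, 29, k), (v, 29, r), (v, 29, v)}
Natural join on B: {(d, 2, k, v, c), (d, 2, p, q, t), (k, 29, k, v, c), (k, 29, r, n, r), (k, 29, r, r, u), (k, 29, r, t, w), (u, 2, k, v, c), (u, 2, p, q, t), (u, 29, k, v, c), (u, 29, r, n, r), (u, 29, r, r, u), (u, 29, r, t, w), (v, 29, k, v, c), (v, 29, r, n, r), (v, 29, r, r, u), (v, 29, r, t, w)}
Selection E ≠ 2: {(k, 29, k, v, c), (k, 29, r, n, r), (k, 29, r, r, u), (k, 29, r, t, w), (u, 29, k, v, c), (u, 29, r, n, r), (u, 29, r, r, u), (u, 29, r, t, w), (v, 29, k, v, c), (v, 29, r, n, r), (v, 29, r, r, u), (v, 29, r, t, w)}
Selection D ≠ v: {(k, 29, k, v, c), (k, 29, r, n, r), (k, 29, r, r, u), (k, 29, r, t, w), (u, 29, k, v, c), (u, 29, r, n, r), (u, 29, r, r, u), (u, 29, r, t, w)}
π_{D, G, E} gives {(k, n, 29), (k, r, 29), (k, t, 29), (k, v, 29), (u, n, 29), (u, r, 29), (u, t, 29), (u, v, 29)}.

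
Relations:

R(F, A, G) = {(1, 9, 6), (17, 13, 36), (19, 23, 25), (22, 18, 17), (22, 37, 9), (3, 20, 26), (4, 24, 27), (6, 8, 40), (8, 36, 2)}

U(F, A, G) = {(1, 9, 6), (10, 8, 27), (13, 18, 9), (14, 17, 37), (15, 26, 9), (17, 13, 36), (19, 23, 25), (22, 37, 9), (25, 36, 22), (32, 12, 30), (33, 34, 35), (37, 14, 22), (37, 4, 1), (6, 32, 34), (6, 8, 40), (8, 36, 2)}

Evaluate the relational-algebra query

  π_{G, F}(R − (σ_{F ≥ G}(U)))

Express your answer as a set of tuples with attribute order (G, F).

{(17, 22), (25, 19), (26, 3), (27, 4), (36, 17), (40, 6), (6, 1)}

σ[F ≥ G]: keep tuples satisfying F ≥ G → {(13, 18, 9), (15, 26, 9), (22, 37, 9), (25, 36, 22), (32, 12, 30), (37, 14, 22), (37, 4, 1), (8, 36, 2)}
Set difference of the two operands is {(1, 9, 6), (17, 13, 36), (19, 23, 25), (22, 18, 17), (3, 20, 26), (4, 24, 27), (6, 8, 40)}.
π[G, F]: project onto (G, F) → {(17, 22), (25, 19), (26, 3), (27, 4), (36, 17), (40, 6), (6, 1)}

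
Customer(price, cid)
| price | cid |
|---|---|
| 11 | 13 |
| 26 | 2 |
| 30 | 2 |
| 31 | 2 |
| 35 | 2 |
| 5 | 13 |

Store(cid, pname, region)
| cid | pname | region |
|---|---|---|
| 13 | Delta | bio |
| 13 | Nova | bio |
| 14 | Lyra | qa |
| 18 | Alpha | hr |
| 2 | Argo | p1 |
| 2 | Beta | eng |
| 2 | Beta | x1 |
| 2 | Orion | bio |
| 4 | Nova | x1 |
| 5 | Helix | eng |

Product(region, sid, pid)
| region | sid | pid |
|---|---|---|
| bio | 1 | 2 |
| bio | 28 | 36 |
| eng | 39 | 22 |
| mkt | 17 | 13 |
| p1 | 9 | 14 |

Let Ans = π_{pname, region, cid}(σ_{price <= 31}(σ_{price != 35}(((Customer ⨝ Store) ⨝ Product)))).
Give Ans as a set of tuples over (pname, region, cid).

{(Argo, p1, 2), (Beta, eng, 2), (Delta, bio, 13), (Nova, bio, 13), (Orion, bio, 2)}

Natural join on cid: {(11, 13, Delta, bio), (11, 13, Nova, bio), (26, 2, Argo, p1), (26, 2, Beta, eng), (26, 2, Beta, x1), (26, 2, Orion, bio), (30, 2, Argo, p1), (30, 2, Beta, eng), (30, 2, Beta, x1), (30, 2, Orion, bio), (31, 2, Argo, p1), (31, 2, Beta, eng), (31, 2, Beta, x1), (31, 2, Orion, bio), (35, 2, Argo, p1), (35, 2, Beta, eng), (35, 2, Beta, x1), (35, 2, Orion, bio), (5, 13, Delta, bio), (5, 13, Nova, bio)}
Natural join on region: {(11, 13, Delta, bio, 1, 2), (11, 13, Delta, bio, 28, 36), (11, 13, Nova, bio, 1, 2), (11, 13, Nova, bio, 28, 36), (26, 2, Argo, p1, 9, 14), (26, 2, Beta, eng, 39, 22), (26, 2, Orion, bio, 1, 2), (26, 2, Orion, bio, 28, 36), (30, 2, Argo, p1, 9, 14), (30, 2, Beta, eng, 39, 22), (30, 2, Orion, bio, 1, 2), (30, 2, Orion, bio, 28, 36), (31, 2, Argo, p1, 9, 14), (31, 2, Beta, eng, 39, 22), (31, 2, Orion, bio, 1, 2), (31, 2, Orion, bio, 28, 36), (35, 2, Argo, p1, 9, 14), (35, 2, Beta, eng, 39, 22), (35, 2, Orion, bio, 1, 2), (35, 2, Orion, bio, 28, 36), (5, 13, Delta, bio, 1, 2), (5, 13, Delta, bio, 28, 36), (5, 13, Nova, bio, 1, 2), (5, 13, Nova, bio, 28, 36)}
Apply σ_{price != 35}; surviving tuples: {(11, 13, Delta, bio, 1, 2), (11, 13, Delta, bio, 28, 36), (11, 13, Nova, bio, 1, 2), (11, 13, Nova, bio, 28, 36), (26, 2, Argo, p1, 9, 14), (26, 2, Beta, eng, 39, 22), (26, 2, Orion, bio, 1, 2), (26, 2, Orion, bio, 28, 36), (30, 2, Argo, p1, 9, 14), (30, 2, Beta, eng, 39, 22), (30, 2, Orion, bio, 1, 2), (30, 2, Orion, bio, 28, 36), (31, 2, Argo, p1, 9, 14), (31, 2, Beta, eng, 39, 22), (31, 2, Orion, bio, 1, 2), (31, 2, Orion, bio, 28, 36), (5, 13, Delta, bio, 1, 2), (5, 13, Delta, bio, 28, 36), (5, 13, Nova, bio, 1, 2), (5, 13, Nova, bio, 28, 36)}
Apply σ_{price <= 31}; surviving tuples: {(11, 13, Delta, bio, 1, 2), (11, 13, Delta, bio, 28, 36), (11, 13, Nova, bio, 1, 2), (11, 13, Nova, bio, 28, 36), (26, 2, Argo, p1, 9, 14), (26, 2, Beta, eng, 39, 22), (26, 2, Orion, bio, 1, 2), (26, 2, Orion, bio, 28, 36), (30, 2, Argo, p1, 9, 14), (30, 2, Beta, eng, 39, 22), (30, 2, Orion, bio, 1, 2), (30, 2, Orion, bio, 28, 36), (31, 2, Argo, p1, 9, 14), (31, 2, Beta, eng, 39, 22), (31, 2, Orion, bio, 1, 2), (31, 2, Orion, bio, 28, 36), (5, 13, Delta, bio, 1, 2), (5, 13, Delta, bio, 28, 36), (5, 13, Nova, bio, 1, 2), (5, 13, Nova, bio, 28, 36)}
π[pname, region, cid]: project onto (pname, region, cid) (15 duplicate(s) eliminated) → {(Argo, p1, 2), (Beta, eng, 2), (Delta, bio, 13), (Nova, bio, 13), (Orion, bio, 2)}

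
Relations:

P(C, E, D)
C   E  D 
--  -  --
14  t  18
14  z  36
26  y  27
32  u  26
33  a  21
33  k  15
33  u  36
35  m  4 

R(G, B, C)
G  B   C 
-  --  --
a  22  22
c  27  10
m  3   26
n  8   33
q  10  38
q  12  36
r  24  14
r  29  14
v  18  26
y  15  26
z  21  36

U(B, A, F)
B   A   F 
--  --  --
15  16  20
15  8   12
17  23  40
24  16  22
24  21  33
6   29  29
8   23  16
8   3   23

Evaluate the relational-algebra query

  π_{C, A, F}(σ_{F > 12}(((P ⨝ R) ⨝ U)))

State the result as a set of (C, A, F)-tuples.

{(14, 16, 22), (14, 21, 33), (26, 16, 20), (33, 23, 16), (33, 3, 23)}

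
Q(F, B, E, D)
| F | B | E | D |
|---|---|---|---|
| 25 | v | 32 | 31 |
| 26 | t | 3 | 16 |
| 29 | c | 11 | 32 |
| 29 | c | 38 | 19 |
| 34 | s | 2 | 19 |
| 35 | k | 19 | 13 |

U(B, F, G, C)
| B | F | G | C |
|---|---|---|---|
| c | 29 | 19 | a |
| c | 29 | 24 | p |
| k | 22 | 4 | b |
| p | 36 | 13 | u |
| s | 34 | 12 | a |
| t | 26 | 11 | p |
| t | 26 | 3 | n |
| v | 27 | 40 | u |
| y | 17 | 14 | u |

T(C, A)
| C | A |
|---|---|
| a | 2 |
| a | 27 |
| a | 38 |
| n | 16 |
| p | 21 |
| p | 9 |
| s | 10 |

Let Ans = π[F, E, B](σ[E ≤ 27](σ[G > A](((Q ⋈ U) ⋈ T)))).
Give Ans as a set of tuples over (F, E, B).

{(26, 3, t), (29, 11, c), (34, 2, s)}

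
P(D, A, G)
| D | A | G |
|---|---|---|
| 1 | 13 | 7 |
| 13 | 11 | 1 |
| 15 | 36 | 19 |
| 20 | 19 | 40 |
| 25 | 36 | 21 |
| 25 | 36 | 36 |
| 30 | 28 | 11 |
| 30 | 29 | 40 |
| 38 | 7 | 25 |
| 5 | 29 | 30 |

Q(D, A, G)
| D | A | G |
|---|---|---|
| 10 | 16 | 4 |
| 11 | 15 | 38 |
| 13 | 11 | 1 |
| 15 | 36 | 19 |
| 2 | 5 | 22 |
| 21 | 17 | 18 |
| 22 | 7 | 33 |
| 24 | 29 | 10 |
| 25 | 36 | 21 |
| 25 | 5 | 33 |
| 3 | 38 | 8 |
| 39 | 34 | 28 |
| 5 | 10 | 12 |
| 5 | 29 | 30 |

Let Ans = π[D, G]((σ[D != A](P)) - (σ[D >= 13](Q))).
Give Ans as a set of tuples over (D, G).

{(1, 7), (20, 40), (25, 36), (30, 11), (30, 40), (38, 25), (5, 30)}

Apply σ_{D != A}; surviving tuples: {(1, 13, 7), (13, 11, 1), (15, 36, 19), (20, 19, 40), (25, 36, 21), (25, 36, 36), (30, 28, 11), (30, 29, 40), (38, 7, 25), (5, 29, 30)}
Apply σ_{D >= 13}; surviving tuples: {(13, 11, 1), (15, 36, 19), (21, 17, 18), (22, 7, 33), (24, 29, 10), (25, 36, 21), (25, 5, 33), (39, 34, 28)}
Taking the difference: {(1, 13, 7), (20, 19, 40), (25, 36, 36), (30, 28, 11), (30, 29, 40), (38, 7, 25), (5, 29, 30)}
Projecting to D, G: {(1, 7), (20, 40), (25, 36), (30, 11), (30, 40), (38, 25), (5, 30)}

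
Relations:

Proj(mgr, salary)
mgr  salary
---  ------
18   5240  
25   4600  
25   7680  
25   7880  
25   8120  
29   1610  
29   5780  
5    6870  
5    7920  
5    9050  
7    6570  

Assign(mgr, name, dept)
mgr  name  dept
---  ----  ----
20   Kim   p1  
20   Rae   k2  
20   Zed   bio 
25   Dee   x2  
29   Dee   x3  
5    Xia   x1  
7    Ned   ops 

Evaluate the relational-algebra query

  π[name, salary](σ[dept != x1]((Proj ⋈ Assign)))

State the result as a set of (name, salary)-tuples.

Proj ⋈ Assign (natural join on mgr): {(25, 4600, Dee, x2), (25, 7680, Dee, x2), (25, 7880, Dee, x2), (25, 8120, Dee, x2), (29, 1610, Dee, x3), (29, 5780, Dee, x3), (5, 6870, Xia, x1), (5, 7920, Xia, x1), (5, 9050, Xia, x1), (7, 6570, Ned, ops)}
Filtering on dept != x1 leaves {(25, 4600, Dee, x2), (25, 7680, Dee, x2), (25, 7880, Dee, x2), (25, 8120, Dee, x2), (29, 1610, Dee, x3), (29, 5780, Dee, x3), (7, 6570, Ned, ops)}.
Projecting to name, salary: {(Dee, 1610), (Dee, 4600), (Dee, 5780), (Dee, 7680), (Dee, 7880), (Dee, 8120), (Ned, 6570)}

{(Dee, 1610), (Dee, 4600), (Dee, 5780), (Dee, 7680), (Dee, 7880), (Dee, 8120), (Ned, 6570)}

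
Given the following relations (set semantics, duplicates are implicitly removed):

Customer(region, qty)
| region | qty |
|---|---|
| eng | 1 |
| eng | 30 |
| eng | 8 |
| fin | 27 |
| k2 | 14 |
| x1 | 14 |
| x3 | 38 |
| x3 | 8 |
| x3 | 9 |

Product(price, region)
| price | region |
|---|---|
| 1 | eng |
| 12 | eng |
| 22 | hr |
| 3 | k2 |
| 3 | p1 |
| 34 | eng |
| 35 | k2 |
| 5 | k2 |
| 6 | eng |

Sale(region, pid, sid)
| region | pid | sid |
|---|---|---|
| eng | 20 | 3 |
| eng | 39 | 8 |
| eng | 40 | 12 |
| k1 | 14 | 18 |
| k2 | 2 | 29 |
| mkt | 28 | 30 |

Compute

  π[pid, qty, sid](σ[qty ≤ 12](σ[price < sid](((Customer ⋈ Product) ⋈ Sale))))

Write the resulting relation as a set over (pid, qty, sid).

Customer ⋈ Product (natural join on region): {(eng, 1, 1), (eng, 1, 12), (eng, 1, 34), (eng, 1, 6), (eng, 30, 1), (eng, 30, 12), (eng, 30, 34), (eng, 30, 6), (eng, 8, 1), (eng, 8, 12), (eng, 8, 34), (eng, 8, 6), (k2, 14, 3), (k2, 14, 35), (k2, 14, 5)}
(Customer ⋈ Product) ⋈ Sale (natural join on region): {(eng, 1, 1, 20, 3), (eng, 1, 1, 39, 8), (eng, 1, 1, 40, 12), (eng, 1, 12, 20, 3), (eng, 1, 12, 39, 8), (eng, 1, 12, 40, 12), (eng, 1, 34, 20, 3), (eng, 1, 34, 39, 8), (eng, 1, 34, 40, 12), (eng, 1, 6, 20, 3), (eng, 1, 6, 39, 8), (eng, 1, 6, 40, 12), (eng, 30, 1, 20, 3), (eng, 30, 1, 39, 8), (eng, 30, 1, 40, 12), (eng, 30, 12, 20, 3), (eng, 30, 12, 39, 8), (eng, 30, 12, 40, 12), (eng, 30, 34, 20, 3), (eng, 30, 34, 39, 8), (eng, 30, 34, 40, 12), (eng, 30, 6, 20, 3), (eng, 30, 6, 39, 8), (eng, 30, 6, 40, 12), (eng, 8, 1, 20, 3), (eng, 8, 1, 39, 8), (eng, 8, 1, 40, 12), (eng, 8, 12, 20, 3), (eng, 8, 12, 39, 8), (eng, 8, 12, 40, 12), (eng, 8, 34, 20, 3), (eng, 8, 34, 39, 8), (eng, 8, 34, 40, 12), (eng, 8, 6, 20, 3), (eng, 8, 6, 39, 8), (eng, 8, 6, 40, 12), (k2, 14, 3, 2, 29), (k2, 14, 35, 2, 29), (k2, 14, 5, 2, 29)}
Filtering on price < sid leaves {(eng, 1, 1, 20, 3), (eng, 1, 1, 39, 8), (eng, 1, 1, 40, 12), (eng, 1, 6, 39, 8), (eng, 1, 6, 40, 12), (eng, 30, 1, 20, 3), (eng, 30, 1, 39, 8), (eng, 30, 1, 40, 12), (eng, 30, 6, 39, 8), (eng, 30, 6, 40, 12), (eng, 8, 1, 20, 3), (eng, 8, 1, 39, 8), (eng, 8, 1, 40, 12), (eng, 8, 6, 39, 8), (eng, 8, 6, 40, 12), (k2, 14, 3, 2, 29), (k2, 14, 5, 2, 29)}.
Filtering on qty ≤ 12 leaves {(eng, 1, 1, 20, 3), (eng, 1, 1, 39, 8), (eng, 1, 1, 40, 12), (eng, 1, 6, 39, 8), (eng, 1, 6, 40, 12), (eng, 8, 1, 20, 3), (eng, 8, 1, 39, 8), (eng, 8, 1, 40, 12), (eng, 8, 6, 39, 8), (eng, 8, 6, 40, 12)}.
Keep only column(s) pid, qty, sid (4 duplicate(s) eliminated): {(20, 1, 3), (20, 8, 3), (39, 1, 8), (39, 8, 8), (40, 1, 12), (40, 8, 12)}

{(20, 1, 3), (20, 8, 3), (39, 1, 8), (39, 8, 8), (40, 1, 12), (40, 8, 12)}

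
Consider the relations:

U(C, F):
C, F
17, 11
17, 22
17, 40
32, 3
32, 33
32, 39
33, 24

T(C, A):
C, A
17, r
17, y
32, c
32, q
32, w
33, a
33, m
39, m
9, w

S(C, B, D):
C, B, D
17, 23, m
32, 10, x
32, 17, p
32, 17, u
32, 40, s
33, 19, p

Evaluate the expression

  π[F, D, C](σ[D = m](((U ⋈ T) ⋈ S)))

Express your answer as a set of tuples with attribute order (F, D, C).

U ⋈ T (natural join on C): {(17, 11, r), (17, 11, y), (17, 22, r), (17, 22, y), (17, 40, r), (17, 40, y), (32, 3, c), (32, 3, q), (32, 3, w), (32, 33, c), (32, 33, q), (32, 33, w), (32, 39, c), (32, 39, q), (32, 39, w), (33, 24, a), (33, 24, m)}
(U ⋈ T) ⋈ S (natural join on C): {(17, 11, r, 23, m), (17, 11, y, 23, m), (17, 22, r, 23, m), (17, 22, y, 23, m), (17, 40, r, 23, m), (17, 40, y, 23, m), (32, 3, c, 10, x), (32, 3, c, 17, p), (32, 3, c, 17, u), (32, 3, c, 40, s), (32, 3, q, 10, x), (32, 3, q, 17, p), (32, 3, q, 17, u), (32, 3, q, 40, s), (32, 3, w, 10, x), (32, 3, w, 17, p), (32, 3, w, 17, u), (32, 3, w, 40, s), (32, 33, c, 10, x), (32, 33, c, 17, p), (32, 33, c, 17, u), (32, 33, c, 40, s), (32, 33, q, 10, x), (32, 33, q, 17, p), (32, 33, q, 17, u), (32, 33, q, 40, s), (32, 33, w, 10, x), (32, 33, w, 17, p), (32, 33, w, 17, u), (32, 33, w, 40, s), (32, 39, c, 10, x), (32, 39, c, 17, p), (32, 39, c, 17, u), (32, 39, c, 40, s), (32, 39, q, 10, x), (32, 39, q, 17, p), (32, 39, q, 17, u), (32, 39, q, 40, s), (32, 39, w, 10, x), (32, 39, w, 17, p), (32, 39, w, 17, u), (32, 39, w, 40, s), (33, 24, a, 19, p), (33, 24, m, 19, p)}
Apply σ_{D = m}; surviving tuples: {(17, 11, r, 23, m), (17, 11, y, 23, m), (17, 22, r, 23, m), (17, 22, y, 23, m), (17, 40, r, 23, m), (17, 40, y, 23, m)}
Keep only column(s) F, D, C (3 duplicate(s) eliminated): {(11, m, 17), (22, m, 17), (40, m, 17)}

{(11, m, 17), (22, m, 17), (40, m, 17)}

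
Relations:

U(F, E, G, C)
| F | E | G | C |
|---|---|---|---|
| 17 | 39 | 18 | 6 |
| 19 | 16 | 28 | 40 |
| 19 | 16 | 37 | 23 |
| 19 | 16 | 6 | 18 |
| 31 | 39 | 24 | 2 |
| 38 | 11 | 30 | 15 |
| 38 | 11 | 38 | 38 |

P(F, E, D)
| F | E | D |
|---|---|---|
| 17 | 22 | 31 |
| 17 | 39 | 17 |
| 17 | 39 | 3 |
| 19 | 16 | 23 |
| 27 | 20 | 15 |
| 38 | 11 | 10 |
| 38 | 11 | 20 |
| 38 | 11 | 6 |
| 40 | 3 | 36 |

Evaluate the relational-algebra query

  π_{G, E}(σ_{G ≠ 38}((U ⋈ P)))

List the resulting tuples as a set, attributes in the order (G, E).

{(18, 39), (28, 16), (30, 11), (37, 16), (6, 16)}

Joining U and P on F, E yields {(17, 39, 18, 6, 17), (17, 39, 18, 6, 3), (19, 16, 28, 40, 23), (19, 16, 37, 23, 23), (19, 16, 6, 18, 23), (38, 11, 30, 15, 10), (38, 11, 30, 15, 20), (38, 11, 30, 15, 6), (38, 11, 38, 38, 10), (38, 11, 38, 38, 20), (38, 11, 38, 38, 6)}.
Selection G ≠ 38: {(17, 39, 18, 6, 17), (17, 39, 18, 6, 3), (19, 16, 28, 40, 23), (19, 16, 37, 23, 23), (19, 16, 6, 18, 23), (38, 11, 30, 15, 10), (38, 11, 30, 15, 20), (38, 11, 30, 15, 6)}
π[G, E]: project onto (G, E) (3 duplicate(s) eliminated) → {(18, 39), (28, 16), (30, 11), (37, 16), (6, 16)}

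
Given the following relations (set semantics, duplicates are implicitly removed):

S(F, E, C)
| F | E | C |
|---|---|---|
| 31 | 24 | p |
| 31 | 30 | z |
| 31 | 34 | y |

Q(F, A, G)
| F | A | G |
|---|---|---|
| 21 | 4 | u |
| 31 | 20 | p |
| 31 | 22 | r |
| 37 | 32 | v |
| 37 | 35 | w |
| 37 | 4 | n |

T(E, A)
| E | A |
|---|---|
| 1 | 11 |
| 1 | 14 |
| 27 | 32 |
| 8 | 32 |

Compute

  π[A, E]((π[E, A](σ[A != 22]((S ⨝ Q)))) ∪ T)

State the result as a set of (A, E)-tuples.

Natural join on F: {(31, 24, p, 20, p), (31, 24, p, 22, r), (31, 30, z, 20, p), (31, 30, z, 22, r), (31, 34, y, 20, p), (31, 34, y, 22, r)}
Filtering on A != 22 leaves {(31, 24, p, 20, p), (31, 30, z, 20, p), (31, 34, y, 20, p)}.
π[E, A]: project onto (E, A) → {(24, 20), (30, 20), (34, 20)}
Taking the union: {(1, 11), (1, 14), (24, 20), (27, 32), (30, 20), (34, 20), (8, 32)}
π[A, E]: project onto (A, E) → {(11, 1), (14, 1), (20, 24), (20, 30), (20, 34), (32, 27), (32, 8)}

{(11, 1), (14, 1), (20, 24), (20, 30), (20, 34), (32, 27), (32, 8)}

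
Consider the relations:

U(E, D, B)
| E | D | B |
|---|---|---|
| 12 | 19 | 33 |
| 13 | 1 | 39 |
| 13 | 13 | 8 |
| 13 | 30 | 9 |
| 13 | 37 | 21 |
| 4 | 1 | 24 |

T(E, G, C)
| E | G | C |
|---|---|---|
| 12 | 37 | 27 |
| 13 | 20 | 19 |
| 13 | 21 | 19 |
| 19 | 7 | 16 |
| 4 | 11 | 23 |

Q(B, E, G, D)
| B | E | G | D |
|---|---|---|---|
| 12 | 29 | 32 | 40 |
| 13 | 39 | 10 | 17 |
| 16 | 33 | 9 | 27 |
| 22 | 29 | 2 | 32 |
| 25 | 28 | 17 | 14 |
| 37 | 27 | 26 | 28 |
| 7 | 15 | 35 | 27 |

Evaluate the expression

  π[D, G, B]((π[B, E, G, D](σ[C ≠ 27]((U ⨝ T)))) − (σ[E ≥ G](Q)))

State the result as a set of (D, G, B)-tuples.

U ⋈ T (natural join on E): {(12, 19, 33, 37, 27), (13, 1, 39, 20, 19), (13, 1, 39, 21, 19), (13, 13, 8, 20, 19), (13, 13, 8, 21, 19), (13, 30, 9, 20, 19), (13, 30, 9, 21, 19), (13, 37, 21, 20, 19), (13, 37, 21, 21, 19), (4, 1, 24, 11, 23)}
σ[C ≠ 27]: keep tuples satisfying C ≠ 27 → {(13, 1, 39, 20, 19), (13, 1, 39, 21, 19), (13, 13, 8, 20, 19), (13, 13, 8, 21, 19), (13, 30, 9, 20, 19), (13, 30, 9, 21, 19), (13, 37, 21, 20, 19), (13, 37, 21, 21, 19), (4, 1, 24, 11, 23)}
Projecting to B, E, G, D: {(21, 13, 20, 37), (21, 13, 21, 37), (24, 4, 11, 1), (39, 13, 20, 1), (39, 13, 21, 1), (8, 13, 20, 13), (8, 13, 21, 13), (9, 13, 20, 30), (9, 13, 21, 30)}
σ[E ≥ G]: keep tuples satisfying E ≥ G → {(13, 39, 10, 17), (16, 33, 9, 27), (22, 29, 2, 32), (25, 28, 17, 14), (37, 27, 26, 28)}
Difference: {(21, 13, 20, 37), (21, 13, 21, 37), (24, 4, 11, 1), (39, 13, 20, 1), (39, 13, 21, 1), (8, 13, 20, 13), (8, 13, 21, 13), (9, 13, 20, 30), (9, 13, 21, 30)} with {(13, 39, 10, 17), (16, 33, 9, 27), (22, 29, 2, 32), (25, 28, 17, 14), (37, 27, 26, 28)} → {(21, 13, 20, 37), (21, 13, 21, 37), (24, 4, 11, 1), (39, 13, 20, 1), (39, 13, 21, 1), (8, 13, 20, 13), (8, 13, 21, 13), (9, 13, 20, 30), (9, 13, 21, 30)}
Projecting to D, G, B: {(1, 11, 24), (1, 20, 39), (1, 21, 39), (13, 20, 8), (13, 21, 8), (30, 20, 9), (30, 21, 9), (37, 20, 21), (37, 21, 21)}

{(1, 11, 24), (1, 20, 39), (1, 21, 39), (13, 20, 8), (13, 21, 8), (30, 20, 9), (30, 21, 9), (37, 20, 21), (37, 21, 21)}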